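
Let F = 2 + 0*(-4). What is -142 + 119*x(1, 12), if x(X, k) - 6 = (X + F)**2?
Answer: 1643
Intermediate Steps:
F = 2 (F = 2 + 0 = 2)
x(X, k) = 6 + (2 + X)**2 (x(X, k) = 6 + (X + 2)**2 = 6 + (2 + X)**2)
-142 + 119*x(1, 12) = -142 + 119*(6 + (2 + 1)**2) = -142 + 119*(6 + 3**2) = -142 + 119*(6 + 9) = -142 + 119*15 = -142 + 1785 = 1643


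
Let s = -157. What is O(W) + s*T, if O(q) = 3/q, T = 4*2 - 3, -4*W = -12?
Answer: -784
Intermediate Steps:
W = 3 (W = -¼*(-12) = 3)
T = 5 (T = 8 - 3 = 5)
O(W) + s*T = 3/3 - 157*5 = 3*(⅓) - 785 = 1 - 785 = -784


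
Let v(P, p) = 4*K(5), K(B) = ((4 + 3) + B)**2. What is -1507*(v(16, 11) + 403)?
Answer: -1475353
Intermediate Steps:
K(B) = (7 + B)**2
v(P, p) = 576 (v(P, p) = 4*(7 + 5)**2 = 4*12**2 = 4*144 = 576)
-1507*(v(16, 11) + 403) = -1507*(576 + 403) = -1507*979 = -1475353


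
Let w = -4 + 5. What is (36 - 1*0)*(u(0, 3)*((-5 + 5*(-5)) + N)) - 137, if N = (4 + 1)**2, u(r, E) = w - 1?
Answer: -137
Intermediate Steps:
w = 1
u(r, E) = 0 (u(r, E) = 1 - 1 = 0)
N = 25 (N = 5**2 = 25)
(36 - 1*0)*(u(0, 3)*((-5 + 5*(-5)) + N)) - 137 = (36 - 1*0)*(0*((-5 + 5*(-5)) + 25)) - 137 = (36 + 0)*(0*((-5 - 25) + 25)) - 137 = 36*(0*(-30 + 25)) - 137 = 36*(0*(-5)) - 137 = 36*0 - 137 = 0 - 137 = -137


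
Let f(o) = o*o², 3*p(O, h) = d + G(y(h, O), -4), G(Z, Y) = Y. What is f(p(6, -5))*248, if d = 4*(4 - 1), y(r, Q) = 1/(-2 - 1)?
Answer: 126976/27 ≈ 4702.8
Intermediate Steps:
y(r, Q) = -⅓ (y(r, Q) = 1/(-3) = -⅓)
d = 12 (d = 4*3 = 12)
p(O, h) = 8/3 (p(O, h) = (12 - 4)/3 = (⅓)*8 = 8/3)
f(o) = o³
f(p(6, -5))*248 = (8/3)³*248 = (512/27)*248 = 126976/27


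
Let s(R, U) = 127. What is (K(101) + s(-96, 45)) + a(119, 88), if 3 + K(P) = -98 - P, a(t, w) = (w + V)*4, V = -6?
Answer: 253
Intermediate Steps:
a(t, w) = -24 + 4*w (a(t, w) = (w - 6)*4 = (-6 + w)*4 = -24 + 4*w)
K(P) = -101 - P (K(P) = -3 + (-98 - P) = -101 - P)
(K(101) + s(-96, 45)) + a(119, 88) = ((-101 - 1*101) + 127) + (-24 + 4*88) = ((-101 - 101) + 127) + (-24 + 352) = (-202 + 127) + 328 = -75 + 328 = 253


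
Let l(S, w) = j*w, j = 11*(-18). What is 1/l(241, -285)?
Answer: 1/56430 ≈ 1.7721e-5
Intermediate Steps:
j = -198
l(S, w) = -198*w
1/l(241, -285) = 1/(-198*(-285)) = 1/56430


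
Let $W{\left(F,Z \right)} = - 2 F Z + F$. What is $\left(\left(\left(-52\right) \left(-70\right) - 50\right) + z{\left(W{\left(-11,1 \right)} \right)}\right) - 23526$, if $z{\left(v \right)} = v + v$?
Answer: $-19914$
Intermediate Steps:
$W{\left(F,Z \right)} = F - 2 F Z$ ($W{\left(F,Z \right)} = - 2 F Z + F = F - 2 F Z$)
$z{\left(v \right)} = 2 v$
$\left(\left(\left(-52\right) \left(-70\right) - 50\right) + z{\left(W{\left(-11,1 \right)} \right)}\right) - 23526 = \left(\left(\left(-52\right) \left(-70\right) - 50\right) + 2 \left(- 11 \left(1 - 2\right)\right)\right) - 23526 = \left(\left(3640 - 50\right) + 2 \left(- 11 \left(1 - 2\right)\right)\right) - 23526 = \left(3590 + 2 \left(\left(-11\right) \left(-1\right)\right)\right) - 23526 = \left(3590 + 2 \cdot 11\right) - 23526 = \left(3590 + 22\right) - 23526 = 3612 - 23526 = -19914$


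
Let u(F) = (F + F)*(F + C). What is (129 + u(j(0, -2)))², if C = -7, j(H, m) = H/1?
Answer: 16641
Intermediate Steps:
j(H, m) = H (j(H, m) = H*1 = H)
u(F) = 2*F*(-7 + F) (u(F) = (F + F)*(F - 7) = (2*F)*(-7 + F) = 2*F*(-7 + F))
(129 + u(j(0, -2)))² = (129 + 2*0*(-7 + 0))² = (129 + 2*0*(-7))² = (129 + 0)² = 129² = 16641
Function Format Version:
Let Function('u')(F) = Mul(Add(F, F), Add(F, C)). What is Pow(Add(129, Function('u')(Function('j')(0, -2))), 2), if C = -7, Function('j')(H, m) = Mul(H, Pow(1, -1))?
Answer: 16641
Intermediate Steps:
Function('j')(H, m) = H (Function('j')(H, m) = Mul(H, 1) = H)
Function('u')(F) = Mul(2, F, Add(-7, F)) (Function('u')(F) = Mul(Add(F, F), Add(F, -7)) = Mul(Mul(2, F), Add(-7, F)) = Mul(2, F, Add(-7, F)))
Pow(Add(129, Function('u')(Function('j')(0, -2))), 2) = Pow(Add(129, Mul(2, 0, Add(-7, 0))), 2) = Pow(Add(129, Mul(2, 0, -7)), 2) = Pow(Add(129, 0), 2) = Pow(129, 2) = 16641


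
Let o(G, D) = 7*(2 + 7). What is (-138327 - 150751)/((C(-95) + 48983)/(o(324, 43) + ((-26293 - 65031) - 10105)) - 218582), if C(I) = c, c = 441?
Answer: 7325670137/5539208109 ≈ 1.3225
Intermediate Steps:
o(G, D) = 63 (o(G, D) = 7*9 = 63)
C(I) = 441
(-138327 - 150751)/((C(-95) + 48983)/(o(324, 43) + ((-26293 - 65031) - 10105)) - 218582) = (-138327 - 150751)/((441 + 48983)/(63 + ((-26293 - 65031) - 10105)) - 218582) = -289078/(49424/(63 + (-91324 - 10105)) - 218582) = -289078/(49424/(63 - 101429) - 218582) = -289078/(49424/(-101366) - 218582) = -289078/(49424*(-1/101366) - 218582) = -289078/(-24712/50683 - 218582) = -289078/(-11078416218/50683) = -289078*(-50683/11078416218) = 7325670137/5539208109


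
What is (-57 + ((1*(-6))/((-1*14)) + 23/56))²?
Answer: 9891025/3136 ≈ 3154.0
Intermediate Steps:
(-57 + ((1*(-6))/((-1*14)) + 23/56))² = (-57 + (-6/(-14) + 23*(1/56)))² = (-57 + (-6*(-1/14) + 23/56))² = (-57 + (3/7 + 23/56))² = (-57 + 47/56)² = (-3145/56)² = 9891025/3136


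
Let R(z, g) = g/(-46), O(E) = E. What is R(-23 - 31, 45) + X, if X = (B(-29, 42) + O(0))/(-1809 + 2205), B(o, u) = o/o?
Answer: -8887/9108 ≈ -0.97574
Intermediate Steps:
R(z, g) = -g/46 (R(z, g) = g*(-1/46) = -g/46)
B(o, u) = 1
X = 1/396 (X = (1 + 0)/(-1809 + 2205) = 1/396 ≈ 0.0025253)
R(-23 - 31, 45) + X = -1/46*45 + 1/396 = -45/46 + 1/396 = -8887/9108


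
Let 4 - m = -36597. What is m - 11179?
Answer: 25422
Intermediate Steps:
m = 36601 (m = 4 - 1*(-36597) = 4 + 36597 = 36601)
m - 11179 = 36601 - 11179 = 25422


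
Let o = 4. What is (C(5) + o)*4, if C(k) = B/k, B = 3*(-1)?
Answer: 68/5 ≈ 13.600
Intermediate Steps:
B = -3
C(k) = -3/k
(C(5) + o)*4 = (-3/5 + 4)*4 = (-3*⅕ + 4)*4 = (-⅗ + 4)*4 = (17/5)*4 = 68/5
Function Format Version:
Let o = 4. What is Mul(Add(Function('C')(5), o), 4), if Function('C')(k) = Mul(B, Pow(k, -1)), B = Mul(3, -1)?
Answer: Rational(68, 5) ≈ 13.600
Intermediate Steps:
B = -3
Function('C')(k) = Mul(-3, Pow(k, -1))
Mul(Add(Function('C')(5), o), 4) = Mul(Add(Mul(-3, Pow(5, -1)), 4), 4) = Mul(Add(Mul(-3, Rational(1, 5)), 4), 4) = Mul(Add(Rational(-3, 5), 4), 4) = Mul(Rational(17, 5), 4) = Rational(68, 5)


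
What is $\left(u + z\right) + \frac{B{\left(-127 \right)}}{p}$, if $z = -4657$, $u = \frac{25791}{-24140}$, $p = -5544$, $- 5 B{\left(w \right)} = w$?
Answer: $- \frac{31169998379}{6691608} \approx -4658.1$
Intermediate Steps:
$B{\left(w \right)} = - \frac{w}{5}$
$u = - \frac{25791}{24140}$ ($u = 25791 \left(- \frac{1}{24140}\right) = - \frac{25791}{24140} \approx -1.0684$)
$\left(u + z\right) + \frac{B{\left(-127 \right)}}{p} = \left(- \frac{25791}{24140} - 4657\right) + \frac{\left(- \frac{1}{5}\right) \left(-127\right)}{-5544} = - \frac{112445771}{24140} + \frac{127}{5} \left(- \frac{1}{5544}\right) = - \frac{112445771}{24140} - \frac{127}{27720} = - \frac{31169998379}{6691608}$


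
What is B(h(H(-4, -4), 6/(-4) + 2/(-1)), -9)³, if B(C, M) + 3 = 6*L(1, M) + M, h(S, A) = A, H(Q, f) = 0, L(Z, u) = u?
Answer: -287496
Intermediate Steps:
B(C, M) = -3 + 7*M (B(C, M) = -3 + (6*M + M) = -3 + 7*M)
B(h(H(-4, -4), 6/(-4) + 2/(-1)), -9)³ = (-3 + 7*(-9))³ = (-3 - 63)³ = (-66)³ = -287496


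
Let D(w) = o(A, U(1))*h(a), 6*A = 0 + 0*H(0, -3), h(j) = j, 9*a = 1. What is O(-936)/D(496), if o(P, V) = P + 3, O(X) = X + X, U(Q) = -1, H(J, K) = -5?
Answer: -5616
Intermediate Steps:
a = 1/9 (a = (1/9)*1 = 1/9 ≈ 0.11111)
A = 0 (A = (0 + 0*(-5))/6 = (0 + 0)/6 = (1/6)*0 = 0)
O(X) = 2*X
o(P, V) = 3 + P
D(w) = 1/3 (D(w) = (3 + 0)*(1/9) = 3*(1/9) = 1/3)
O(-936)/D(496) = (2*(-936))/(1/3) = -1872*3 = -5616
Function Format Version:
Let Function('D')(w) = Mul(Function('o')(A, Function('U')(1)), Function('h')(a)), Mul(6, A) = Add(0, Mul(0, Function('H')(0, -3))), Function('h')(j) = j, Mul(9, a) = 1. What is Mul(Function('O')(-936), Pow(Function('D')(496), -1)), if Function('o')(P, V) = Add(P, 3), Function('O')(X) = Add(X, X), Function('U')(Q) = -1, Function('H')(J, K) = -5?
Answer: -5616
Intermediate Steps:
a = Rational(1, 9) (a = Mul(Rational(1, 9), 1) = Rational(1, 9) ≈ 0.11111)
A = 0 (A = Mul(Rational(1, 6), Add(0, Mul(0, -5))) = Mul(Rational(1, 6), Add(0, 0)) = Mul(Rational(1, 6), 0) = 0)
Function('O')(X) = Mul(2, X)
Function('o')(P, V) = Add(3, P)
Function('D')(w) = Rational(1, 3) (Function('D')(w) = Mul(Add(3, 0), Rational(1, 9)) = Mul(3, Rational(1, 9)) = Rational(1, 3))
Mul(Function('O')(-936), Pow(Function('D')(496), -1)) = Mul(Mul(2, -936), Pow(Rational(1, 3), -1)) = Mul(-1872, 3) = -5616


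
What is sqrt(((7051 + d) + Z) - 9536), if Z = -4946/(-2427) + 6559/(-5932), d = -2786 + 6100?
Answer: sqrt(43005545971361535)/7198482 ≈ 28.809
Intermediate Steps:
d = 3314
Z = 13420979/14396964 (Z = -4946*(-1/2427) + 6559*(-1/5932) = 4946/2427 - 6559/5932 = 13420979/14396964 ≈ 0.93221)
sqrt(((7051 + d) + Z) - 9536) = sqrt(((7051 + 3314) + 13420979/14396964) - 9536) = sqrt((10365 + 13420979/14396964) - 9536) = sqrt(149237952839/14396964 - 9536) = sqrt(11948504135/14396964) = sqrt(43005545971361535)/7198482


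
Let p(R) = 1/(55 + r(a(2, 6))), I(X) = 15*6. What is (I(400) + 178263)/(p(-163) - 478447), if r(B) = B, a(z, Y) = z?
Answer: -10166121/27271478 ≈ -0.37278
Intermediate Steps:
I(X) = 90
p(R) = 1/57 (p(R) = 1/(55 + 2) = 1/57)
(I(400) + 178263)/(p(-163) - 478447) = (90 + 178263)/(1/57 - 478447) = 178353/(-27271478/57) = 178353*(-57/27271478) = -10166121/27271478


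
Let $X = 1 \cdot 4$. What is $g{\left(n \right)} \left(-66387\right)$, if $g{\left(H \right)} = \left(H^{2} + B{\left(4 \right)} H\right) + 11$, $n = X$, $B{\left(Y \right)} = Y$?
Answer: $-2854641$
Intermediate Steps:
$X = 4$
$n = 4$
$g{\left(H \right)} = 11 + H^{2} + 4 H$ ($g{\left(H \right)} = \left(H^{2} + 4 H\right) + 11 = 11 + H^{2} + 4 H$)
$g{\left(n \right)} \left(-66387\right) = \left(11 + 4^{2} + 4 \cdot 4\right) \left(-66387\right) = \left(11 + 16 + 16\right) \left(-66387\right) = 43 \left(-66387\right) = -2854641$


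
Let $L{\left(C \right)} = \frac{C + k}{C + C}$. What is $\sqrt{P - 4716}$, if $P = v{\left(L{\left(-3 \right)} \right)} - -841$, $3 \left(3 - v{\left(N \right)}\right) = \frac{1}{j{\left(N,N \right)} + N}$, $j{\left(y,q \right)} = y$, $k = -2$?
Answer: $\frac{i \sqrt{96805}}{5} \approx 62.227 i$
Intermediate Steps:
$L{\left(C \right)} = \frac{-2 + C}{2 C}$ ($L{\left(C \right)} = \frac{C - 2}{C + C} = \frac{-2 + C}{2 C}$)
$v{\left(N \right)} = 3 - \frac{1}{6 N}$ ($v{\left(N \right)} = 3 - \frac{1}{3 \left(N + N\right)} = 3 - \frac{1}{3 \cdot 2 N} = 3 - \frac{\frac{1}{2} \frac{1}{N}}{3} = 3 - \frac{1}{6 N}$)
$P = \frac{4219}{5}$ ($P = \left(3 - \frac{1}{6 \frac{-2 - 3}{2 \left(-3\right)}}\right) - -841 = \left(3 - \frac{1}{6 \cdot \frac{1}{2} \left(- \frac{1}{3}\right) \left(-5\right)}\right) + 841 = \left(3 - \frac{1}{6 \cdot \frac{5}{6}}\right) + 841 = \left(3 - \frac{1}{5}\right) + 841 = \frac{14}{5} + 841 = \frac{4219}{5} \approx 843.8$)
$\sqrt{P - 4716} = \sqrt{\frac{4219}{5} - 4716} = \sqrt{- \frac{19361}{5}} = \frac{i \sqrt{96805}}{5}$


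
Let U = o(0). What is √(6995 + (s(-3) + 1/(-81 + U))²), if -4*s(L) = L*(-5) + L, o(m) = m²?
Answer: √45953731/81 ≈ 83.690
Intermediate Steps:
U = 0 (U = 0² = 0)
s(L) = L (s(L) = -(L*(-5) + L)/4 = -(-5*L + L)/4 = -(-1)*L = L)
√(6995 + (s(-3) + 1/(-81 + U))²) = √(6995 + (-3 + 1/(-81 + 0))²) = √(6995 + (-3 + 1/(-81))²) = √(6995 + (-3 - 1/81)²) = √(6995 + (-244/81)²) = √(6995 + 59536/6561) = √(45953731/6561) = √45953731/81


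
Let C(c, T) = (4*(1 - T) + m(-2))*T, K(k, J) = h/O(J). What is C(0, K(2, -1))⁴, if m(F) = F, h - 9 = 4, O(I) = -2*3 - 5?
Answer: 856446597136/214358881 ≈ 3995.4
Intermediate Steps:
O(I) = -11 (O(I) = -6 - 5 = -11)
h = 13 (h = 9 + 4 = 13)
K(k, J) = -13/11 (K(k, J) = 13/(-11) = 13*(-1/11) = -13/11)
C(c, T) = T*(2 - 4*T) (C(c, T) = (4*(1 - T) - 2)*T = ((4 - 4*T) - 2)*T = (2 - 4*T)*T = T*(2 - 4*T))
C(0, K(2, -1))⁴ = (2*(-13/11)*(1 - 2*(-13/11)))⁴ = (2*(-13/11)*(1 + 26/11))⁴ = (2*(-13/11)*(37/11))⁴ = (-962/121)⁴ = 856446597136/214358881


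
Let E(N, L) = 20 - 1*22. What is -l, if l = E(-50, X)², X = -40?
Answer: -4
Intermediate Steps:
E(N, L) = -2 (E(N, L) = 20 - 22 = -2)
l = 4 (l = (-2)² = 4)
-l = -1*4 = -4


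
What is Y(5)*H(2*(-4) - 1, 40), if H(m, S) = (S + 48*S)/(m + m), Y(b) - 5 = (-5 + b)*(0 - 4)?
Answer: -4900/9 ≈ -544.44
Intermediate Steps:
Y(b) = 25 - 4*b (Y(b) = 5 + (-5 + b)*(0 - 4) = 5 + (-5 + b)*(-4) = 5 + (20 - 4*b) = 25 - 4*b)
H(m, S) = 49*S/(2*m) (H(m, S) = (49*S)/((2*m)) = (49*S)*(1/(2*m)) = 49*S/(2*m))
Y(5)*H(2*(-4) - 1, 40) = (25 - 4*5)*((49/2)*40/(2*(-4) - 1)) = (25 - 20)*((49/2)*40/(-8 - 1)) = 5*((49/2)*40/(-9)) = 5*((49/2)*40*(-⅑)) = 5*(-980/9) = -4900/9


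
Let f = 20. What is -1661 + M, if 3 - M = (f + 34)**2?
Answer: -4574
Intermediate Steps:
M = -2913 (M = 3 - (20 + 34)**2 = 3 - 1*54**2 = 3 - 1*2916 = 3 - 2916 = -2913)
-1661 + M = -1661 - 2913 = -4574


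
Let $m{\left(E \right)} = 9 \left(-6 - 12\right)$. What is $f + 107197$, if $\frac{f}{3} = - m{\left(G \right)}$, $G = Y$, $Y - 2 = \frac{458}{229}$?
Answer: $107683$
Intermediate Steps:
$Y = 4$ ($Y = 2 + \frac{458}{229} = 2 + 458 \cdot \frac{1}{229} = 2 + 2 = 4$)
$G = 4$
$m{\left(E \right)} = -162$ ($m{\left(E \right)} = 9 \left(-18\right) = -162$)
$f = 486$ ($f = 3 \left(\left(-1\right) \left(-162\right)\right) = 3 \cdot 162 = 486$)
$f + 107197 = 486 + 107197 = 107683$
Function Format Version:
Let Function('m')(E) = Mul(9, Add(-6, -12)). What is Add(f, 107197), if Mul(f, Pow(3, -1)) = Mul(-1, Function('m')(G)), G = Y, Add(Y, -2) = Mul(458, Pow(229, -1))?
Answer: 107683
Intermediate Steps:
Y = 4 (Y = Add(2, Mul(458, Pow(229, -1))) = Add(2, Mul(458, Rational(1, 229))) = Add(2, 2) = 4)
G = 4
Function('m')(E) = -162 (Function('m')(E) = Mul(9, -18) = -162)
f = 486 (f = Mul(3, Mul(-1, -162)) = Mul(3, 162) = 486)
Add(f, 107197) = Add(486, 107197) = 107683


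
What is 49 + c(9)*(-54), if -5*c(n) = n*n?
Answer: 4619/5 ≈ 923.80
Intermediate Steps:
c(n) = -n**2/5 (c(n) = -n*n/5 = -n**2/5)
49 + c(9)*(-54) = 49 - 1/5*9**2*(-54) = 49 - 1/5*81*(-54) = 49 - 81/5*(-54) = 49 + 4374/5 = 4619/5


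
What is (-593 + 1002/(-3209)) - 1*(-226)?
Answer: -1178705/3209 ≈ -367.31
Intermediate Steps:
(-593 + 1002/(-3209)) - 1*(-226) = (-593 + 1002*(-1/3209)) + 226 = (-593 - 1002/3209) + 226 = -1903939/3209 + 226 = -1178705/3209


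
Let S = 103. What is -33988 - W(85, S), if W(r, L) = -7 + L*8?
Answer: -34805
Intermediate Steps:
W(r, L) = -7 + 8*L
-33988 - W(85, S) = -33988 - (-7 + 8*103) = -33988 - (-7 + 824) = -33988 - 1*817 = -33988 - 817 = -34805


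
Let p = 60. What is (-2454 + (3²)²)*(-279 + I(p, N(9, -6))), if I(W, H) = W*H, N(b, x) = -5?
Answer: 1373967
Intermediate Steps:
I(W, H) = H*W
(-2454 + (3²)²)*(-279 + I(p, N(9, -6))) = (-2454 + (3²)²)*(-279 - 5*60) = (-2454 + 9²)*(-279 - 300) = (-2454 + 81)*(-579) = -2373*(-579) = 1373967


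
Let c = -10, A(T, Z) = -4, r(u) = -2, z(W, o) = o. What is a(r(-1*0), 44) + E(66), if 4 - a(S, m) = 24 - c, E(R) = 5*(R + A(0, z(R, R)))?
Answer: 280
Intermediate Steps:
E(R) = -20 + 5*R (E(R) = 5*(R - 4) = 5*(-4 + R) = -20 + 5*R)
a(S, m) = -30 (a(S, m) = 4 - (24 - 1*(-10)) = 4 - (24 + 10) = 4 - 1*34 = 4 - 34 = -30)
a(r(-1*0), 44) + E(66) = -30 + (-20 + 5*66) = -30 + (-20 + 330) = -30 + 310 = 280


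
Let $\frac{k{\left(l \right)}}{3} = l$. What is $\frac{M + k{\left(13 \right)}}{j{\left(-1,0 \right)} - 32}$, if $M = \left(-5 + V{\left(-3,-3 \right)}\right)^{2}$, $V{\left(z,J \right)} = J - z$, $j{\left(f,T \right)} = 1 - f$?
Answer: $- \frac{32}{15} \approx -2.1333$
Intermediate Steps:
$k{\left(l \right)} = 3 l$
$M = 25$ ($M = \left(-5 - 0\right)^{2} = \left(-5 + \left(-3 + 3\right)\right)^{2} = \left(-5 + 0\right)^{2} = \left(-5\right)^{2} = 25$)
$\frac{M + k{\left(13 \right)}}{j{\left(-1,0 \right)} - 32} = \frac{25 + 3 \cdot 13}{\left(1 - -1\right) - 32} = \frac{25 + 39}{\left(1 + 1\right) - 32} = \frac{64}{2 - 32} = \frac{64}{-30} = 64 \left(- \frac{1}{30}\right) = - \frac{32}{15}$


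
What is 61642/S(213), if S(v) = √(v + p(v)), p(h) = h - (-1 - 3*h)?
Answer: 30821*√1066/533 ≈ 1888.0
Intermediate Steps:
p(h) = 1 + 4*h (p(h) = h + (1 + 3*h) = 1 + 4*h)
S(v) = √(1 + 5*v) (S(v) = √(v + (1 + 4*v)) = √(1 + 5*v))
61642/S(213) = 61642/(√(1 + 5*213)) = 61642/(√(1 + 1065)) = 61642/(√1066) = 61642*(√1066/1066) = 30821*√1066/533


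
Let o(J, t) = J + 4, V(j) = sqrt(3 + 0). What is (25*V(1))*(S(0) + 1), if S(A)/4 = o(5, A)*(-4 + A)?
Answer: -3575*sqrt(3) ≈ -6192.1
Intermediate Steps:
V(j) = sqrt(3)
o(J, t) = 4 + J
S(A) = -144 + 36*A (S(A) = 4*((4 + 5)*(-4 + A)) = 4*(9*(-4 + A)) = 4*(-36 + 9*A) = -144 + 36*A)
(25*V(1))*(S(0) + 1) = (25*sqrt(3))*((-144 + 36*0) + 1) = (25*sqrt(3))*((-144 + 0) + 1) = (25*sqrt(3))*(-144 + 1) = (25*sqrt(3))*(-143) = -3575*sqrt(3)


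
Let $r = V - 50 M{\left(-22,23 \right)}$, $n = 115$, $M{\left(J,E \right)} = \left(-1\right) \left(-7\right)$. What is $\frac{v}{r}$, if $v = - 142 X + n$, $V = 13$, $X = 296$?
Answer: $\frac{41917}{337} \approx 124.38$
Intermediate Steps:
$M{\left(J,E \right)} = 7$
$v = -41917$ ($v = \left(-142\right) 296 + 115 = -42032 + 115 = -41917$)
$r = -337$ ($r = 13 - 350 = -337$)
$\frac{v}{r} = - \frac{41917}{-337} = \left(-41917\right) \left(- \frac{1}{337}\right) = \frac{41917}{337}$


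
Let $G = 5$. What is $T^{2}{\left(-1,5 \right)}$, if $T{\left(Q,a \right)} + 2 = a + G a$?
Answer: $784$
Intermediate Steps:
$T{\left(Q,a \right)} = -2 + 6 a$ ($T{\left(Q,a \right)} = -2 + \left(a + 5 a\right) = -2 + 6 a$)
$T^{2}{\left(-1,5 \right)} = \left(-2 + 6 \cdot 5\right)^{2} = \left(-2 + 30\right)^{2} = 28^{2} = 784$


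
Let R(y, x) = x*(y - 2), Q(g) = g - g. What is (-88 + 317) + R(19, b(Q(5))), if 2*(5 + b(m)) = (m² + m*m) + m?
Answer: 144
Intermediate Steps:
Q(g) = 0
b(m) = -5 + m² + m/2 (b(m) = -5 + ((m² + m*m) + m)/2 = -5 + ((m² + m²) + m)/2 = -5 + (2*m² + m)/2 = -5 + (m + 2*m²)/2 = -5 + (m² + m/2) = -5 + m² + m/2)
R(y, x) = x*(-2 + y)
(-88 + 317) + R(19, b(Q(5))) = (-88 + 317) + (-5 + 0² + (½)*0)*(-2 + 19) = 229 + (-5 + 0 + 0)*17 = 229 - 5*17 = 229 - 85 = 144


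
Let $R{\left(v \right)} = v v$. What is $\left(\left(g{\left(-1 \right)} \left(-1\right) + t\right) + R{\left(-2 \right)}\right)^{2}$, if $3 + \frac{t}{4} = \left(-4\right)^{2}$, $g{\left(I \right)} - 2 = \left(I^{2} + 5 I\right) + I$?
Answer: $3481$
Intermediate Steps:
$g{\left(I \right)} = 2 + I^{2} + 6 I$ ($g{\left(I \right)} = 2 + \left(\left(I^{2} + 5 I\right) + I\right) = 2 + \left(I^{2} + 6 I\right) = 2 + I^{2} + 6 I$)
$t = 52$ ($t = -12 + 4 \left(-4\right)^{2} = -12 + 4 \cdot 16 = -12 + 64 = 52$)
$R{\left(v \right)} = v^{2}$
$\left(\left(g{\left(-1 \right)} \left(-1\right) + t\right) + R{\left(-2 \right)}\right)^{2} = \left(\left(\left(2 + \left(-1\right)^{2} + 6 \left(-1\right)\right) \left(-1\right) + 52\right) + \left(-2\right)^{2}\right)^{2} = \left(\left(\left(2 + 1 - 6\right) \left(-1\right) + 52\right) + 4\right)^{2} = \left(\left(\left(-3\right) \left(-1\right) + 52\right) + 4\right)^{2} = \left(\left(3 + 52\right) + 4\right)^{2} = \left(55 + 4\right)^{2} = 59^{2} = 3481$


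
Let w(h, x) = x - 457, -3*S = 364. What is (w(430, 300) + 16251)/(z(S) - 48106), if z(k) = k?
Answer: -24141/72341 ≈ -0.33371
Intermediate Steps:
S = -364/3 (S = -⅓*364 = -364/3 ≈ -121.33)
w(h, x) = -457 + x
(w(430, 300) + 16251)/(z(S) - 48106) = ((-457 + 300) + 16251)/(-364/3 - 48106) = (-157 + 16251)/(-144682/3) = 16094*(-3/144682) = -24141/72341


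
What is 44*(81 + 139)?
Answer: 9680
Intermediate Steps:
44*(81 + 139) = 44*220 = 9680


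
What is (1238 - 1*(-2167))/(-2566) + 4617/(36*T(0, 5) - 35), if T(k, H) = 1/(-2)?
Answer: -12027687/135998 ≈ -88.440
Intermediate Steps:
T(k, H) = -½ (T(k, H) = 1*(-½) = -½)
(1238 - 1*(-2167))/(-2566) + 4617/(36*T(0, 5) - 35) = (1238 - 1*(-2167))/(-2566) + 4617/(36*(-½) - 35) = (1238 + 2167)*(-1/2566) + 4617/(-18 - 35) = 3405*(-1/2566) + 4617/(-53) = -3405/2566 + 4617*(-1/53) = -3405/2566 - 4617/53 = -12027687/135998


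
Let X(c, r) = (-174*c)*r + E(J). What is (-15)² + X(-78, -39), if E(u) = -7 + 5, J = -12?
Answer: -529085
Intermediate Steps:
E(u) = -2
X(c, r) = -2 - 174*c*r (X(c, r) = (-174*c)*r - 2 = -174*c*r - 2 = -2 - 174*c*r)
(-15)² + X(-78, -39) = (-15)² + (-2 - 174*(-78)*(-39)) = 225 + (-2 - 529308) = 225 - 529310 = -529085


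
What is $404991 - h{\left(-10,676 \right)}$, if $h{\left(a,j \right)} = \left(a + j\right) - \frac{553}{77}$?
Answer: $\frac{4447654}{11} \approx 4.0433 \cdot 10^{5}$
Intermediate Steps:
$h{\left(a,j \right)} = - \frac{79}{11} + a + j$ ($h{\left(a,j \right)} = \left(a + j\right) - \frac{79}{11} = - \frac{79}{11} + a + j$)
$404991 - h{\left(-10,676 \right)} = 404991 - \left(- \frac{79}{11} - 10 + 676\right) = 404991 - \frac{7247}{11} = \frac{4447654}{11}$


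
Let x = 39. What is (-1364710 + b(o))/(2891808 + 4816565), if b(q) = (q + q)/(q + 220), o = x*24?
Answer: -394400722/2227719797 ≈ -0.17704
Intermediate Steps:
o = 936 (o = 39*24 = 936)
b(q) = 2*q/(220 + q) (b(q) = (2*q)/(220 + q) = 2*q/(220 + q))
(-1364710 + b(o))/(2891808 + 4816565) = (-1364710 + 2*936/(220 + 936))/(2891808 + 4816565) = (-1364710 + 2*936/1156)/7708373 = (-1364710 + 2*936*(1/1156))*(1/7708373) = (-1364710 + 468/289)*(1/7708373) = -394400722/289*1/7708373 = -394400722/2227719797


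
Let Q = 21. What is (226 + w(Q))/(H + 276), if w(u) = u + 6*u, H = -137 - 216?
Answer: -373/77 ≈ -4.8442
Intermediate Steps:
H = -353
w(u) = 7*u
(226 + w(Q))/(H + 276) = (226 + 7*21)/(-353 + 276) = (226 + 147)/(-77) = 373*(-1/77) = -373/77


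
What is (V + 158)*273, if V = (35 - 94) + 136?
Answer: 64155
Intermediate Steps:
V = 77 (V = -59 + 136 = 77)
(V + 158)*273 = (77 + 158)*273 = 235*273 = 64155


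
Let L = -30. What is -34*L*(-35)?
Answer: -35700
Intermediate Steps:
-34*L*(-35) = -34*(-30)*(-35) = 1020*(-35) = -35700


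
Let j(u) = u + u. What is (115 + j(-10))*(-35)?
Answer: -3325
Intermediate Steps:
j(u) = 2*u
(115 + j(-10))*(-35) = (115 + 2*(-10))*(-35) = (115 - 20)*(-35) = 95*(-35) = -3325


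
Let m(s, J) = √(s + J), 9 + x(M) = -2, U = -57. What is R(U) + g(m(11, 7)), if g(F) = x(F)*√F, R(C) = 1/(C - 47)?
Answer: -1/104 - 11*2^(¼)*√3 ≈ -22.667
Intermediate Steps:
x(M) = -11 (x(M) = -9 - 2 = -11)
R(C) = 1/(-47 + C)
m(s, J) = √(J + s)
g(F) = -11*√F
R(U) + g(m(11, 7)) = 1/(-47 - 57) - 11*(7 + 11)^(¼) = 1/(-104) - 11*2^(¼)*√3 = -1/104 - 11*2^(¼)*√3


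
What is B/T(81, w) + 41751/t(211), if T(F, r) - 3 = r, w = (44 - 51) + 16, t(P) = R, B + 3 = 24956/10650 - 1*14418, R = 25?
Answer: 29936209/63900 ≈ 468.49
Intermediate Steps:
B = -76779347/5325 (B = -3 + (24956/10650 - 1*14418) = -3 + (24956*(1/10650) - 14418) = -3 + (12478/5325 - 14418) = -3 - 76763372/5325 = -76779347/5325 ≈ -14419.)
t(P) = 25
w = 9 (w = -7 + 16 = 9)
T(F, r) = 3 + r
B/T(81, w) + 41751/t(211) = -76779347/(5325*(3 + 9)) + 41751/25 = -76779347/5325/12 + 41751*(1/25) = -76779347/5325*1/12 + 41751/25 = -76779347/63900 + 41751/25 = 29936209/63900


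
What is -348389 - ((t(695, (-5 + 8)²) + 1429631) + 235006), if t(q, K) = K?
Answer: -2013035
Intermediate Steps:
-348389 - ((t(695, (-5 + 8)²) + 1429631) + 235006) = -348389 - (((-5 + 8)² + 1429631) + 235006) = -348389 - ((3² + 1429631) + 235006) = -348389 - ((9 + 1429631) + 235006) = -348389 - (1429640 + 235006) = -348389 - 1*1664646 = -348389 - 1664646 = -2013035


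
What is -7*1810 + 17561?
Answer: 4891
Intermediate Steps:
-7*1810 + 17561 = -12670 + 17561 = 4891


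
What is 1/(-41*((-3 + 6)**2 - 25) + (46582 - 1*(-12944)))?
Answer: 1/60182 ≈ 1.6616e-5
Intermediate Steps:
1/(-41*((-3 + 6)**2 - 25) + (46582 - 1*(-12944))) = 1/(-41*(3**2 - 25) + (46582 + 12944)) = 1/(-41*(9 - 25) + 59526) = 1/(-41*(-16) + 59526) = 1/(656 + 59526) = 1/60182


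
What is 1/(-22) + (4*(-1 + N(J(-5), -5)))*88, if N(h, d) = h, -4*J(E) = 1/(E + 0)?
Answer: -36789/110 ≈ -334.45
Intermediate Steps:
J(E) = -1/(4*E) (J(E) = -1/(4*(E + 0)) = -1/(4*E))
1/(-22) + (4*(-1 + N(J(-5), -5)))*88 = 1/(-22) + (4*(-1 - 1/4/(-5)))*88 = -1/22 + (4*(-1 - 1/4*(-1/5)))*88 = -1/22 + (4*(-1 + 1/20))*88 = -1/22 + (4*(-19/20))*88 = -1/22 - 19/5*88 = -1/22 - 1672/5 = -36789/110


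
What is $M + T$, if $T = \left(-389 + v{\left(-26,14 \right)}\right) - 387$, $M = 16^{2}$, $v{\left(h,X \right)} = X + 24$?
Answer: $-482$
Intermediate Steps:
$v{\left(h,X \right)} = 24 + X$
$M = 256$
$T = -738$ ($T = \left(-389 + \left(24 + 14\right)\right) - 387 = \left(-389 + 38\right) - 387 = -351 - 387 = -738$)
$M + T = 256 - 738 = -482$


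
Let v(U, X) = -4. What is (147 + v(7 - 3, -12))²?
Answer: 20449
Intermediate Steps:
(147 + v(7 - 3, -12))² = (147 - 4)² = 143² = 20449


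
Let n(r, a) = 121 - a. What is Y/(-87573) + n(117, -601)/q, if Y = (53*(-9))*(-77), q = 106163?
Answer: -1278677707/3099004133 ≈ -0.41261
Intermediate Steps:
Y = 36729 (Y = -477*(-77) = 36729)
Y/(-87573) + n(117, -601)/q = 36729/(-87573) + (121 - 1*(-601))/106163 = 36729*(-1/87573) + (121 + 601)*(1/106163) = -12243/29191 + 722*(1/106163) = -12243/29191 + 722/106163 = -1278677707/3099004133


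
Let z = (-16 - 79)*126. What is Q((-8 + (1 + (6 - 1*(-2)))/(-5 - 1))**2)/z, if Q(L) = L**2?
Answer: -6859/10080 ≈ -0.68046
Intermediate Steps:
z = -11970 (z = -95*126 = -11970)
Q((-8 + (1 + (6 - 1*(-2)))/(-5 - 1))**2)/z = ((-8 + (1 + (6 - 1*(-2)))/(-5 - 1))**2)**2/(-11970) = ((-8 + (1 + (6 + 2))/(-6))**2)**2*(-1/11970) = ((-8 + (1 + 8)*(-1/6))**2)**2*(-1/11970) = ((-8 + 9*(-1/6))**2)**2*(-1/11970) = ((-8 - 3/2)**2)**2*(-1/11970) = ((-19/2)**2)**2*(-1/11970) = (361/4)**2*(-1/11970) = (130321/16)*(-1/11970) = -6859/10080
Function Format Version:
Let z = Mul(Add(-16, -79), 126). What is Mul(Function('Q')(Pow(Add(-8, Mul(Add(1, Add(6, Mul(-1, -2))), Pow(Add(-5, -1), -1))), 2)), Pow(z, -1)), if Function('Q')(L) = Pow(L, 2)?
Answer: Rational(-6859, 10080) ≈ -0.68046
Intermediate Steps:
z = -11970 (z = Mul(-95, 126) = -11970)
Mul(Function('Q')(Pow(Add(-8, Mul(Add(1, Add(6, Mul(-1, -2))), Pow(Add(-5, -1), -1))), 2)), Pow(z, -1)) = Mul(Pow(Pow(Add(-8, Mul(Add(1, Add(6, Mul(-1, -2))), Pow(Add(-5, -1), -1))), 2), 2), Pow(-11970, -1)) = Mul(Pow(Pow(Add(-8, Mul(Add(1, Add(6, 2)), Pow(-6, -1))), 2), 2), Rational(-1, 11970)) = Mul(Pow(Pow(Add(-8, Mul(Add(1, 8), Rational(-1, 6))), 2), 2), Rational(-1, 11970)) = Mul(Pow(Pow(Add(-8, Mul(9, Rational(-1, 6))), 2), 2), Rational(-1, 11970)) = Mul(Pow(Pow(Add(-8, Rational(-3, 2)), 2), 2), Rational(-1, 11970)) = Mul(Pow(Pow(Rational(-19, 2), 2), 2), Rational(-1, 11970)) = Mul(Pow(Rational(361, 4), 2), Rational(-1, 11970)) = Mul(Rational(130321, 16), Rational(-1, 11970)) = Rational(-6859, 10080)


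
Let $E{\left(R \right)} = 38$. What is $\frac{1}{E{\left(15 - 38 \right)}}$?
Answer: $\frac{1}{38} \approx 0.026316$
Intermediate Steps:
$\frac{1}{E{\left(15 - 38 \right)}} = \frac{1}{38}$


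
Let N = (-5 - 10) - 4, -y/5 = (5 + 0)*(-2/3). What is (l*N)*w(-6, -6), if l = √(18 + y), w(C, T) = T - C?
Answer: 0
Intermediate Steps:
y = 50/3 (y = -5*(5 + 0)*(-2/3) = -25*(-2*⅓) = -25*(-2)/3 = -5*(-10/3) = 50/3 ≈ 16.667)
N = -19 (N = -15 - 4 = -19)
l = 2*√78/3 (l = √(18 + 50/3) = √(104/3) = 2*√78/3 ≈ 5.8878)
(l*N)*w(-6, -6) = ((2*√78/3)*(-19))*(-6 - 1*(-6)) = (-38*√78/3)*(-6 + 6) = -38*√78/3*0 = 0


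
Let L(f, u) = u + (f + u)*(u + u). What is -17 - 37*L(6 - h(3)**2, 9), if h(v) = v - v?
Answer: -10340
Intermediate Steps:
h(v) = 0
L(f, u) = u + 2*u*(f + u) (L(f, u) = u + (f + u)*(2*u) = u + 2*u*(f + u))
-17 - 37*L(6 - h(3)**2, 9) = -17 - 333*(1 + 2*(6 - 1*0**2) + 2*9) = -17 - 333*(1 + 2*(6 - 1*0) + 18) = -17 - 333*(1 + 2*(6 + 0) + 18) = -17 - 333*(1 + 2*6 + 18) = -17 - 333*(1 + 12 + 18) = -17 - 333*31 = -17 - 37*279 = -17 - 10323 = -10340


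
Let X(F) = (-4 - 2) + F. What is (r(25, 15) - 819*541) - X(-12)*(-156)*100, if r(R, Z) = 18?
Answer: -723861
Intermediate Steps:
X(F) = -6 + F
(r(25, 15) - 819*541) - X(-12)*(-156)*100 = (18 - 819*541) - (-6 - 12)*(-156)*100 = (18 - 443079) - (-18*(-156))*100 = -443061 - 2808*100 = -443061 - 1*280800 = -443061 - 280800 = -723861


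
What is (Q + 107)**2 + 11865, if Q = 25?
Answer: 29289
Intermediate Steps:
(Q + 107)**2 + 11865 = (25 + 107)**2 + 11865 = 132**2 + 11865 = 17424 + 11865 = 29289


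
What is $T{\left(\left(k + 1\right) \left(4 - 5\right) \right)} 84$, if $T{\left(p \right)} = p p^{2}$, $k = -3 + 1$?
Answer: $84$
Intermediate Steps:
$k = -2$
$T{\left(p \right)} = p^{3}$
$T{\left(\left(k + 1\right) \left(4 - 5\right) \right)} 84 = \left(\left(-2 + 1\right) \left(4 - 5\right)\right)^{3} \cdot 84 = \left(\left(-1\right) \left(-1\right)\right)^{3} \cdot 84 = 1^{3} \cdot 84 = 1 \cdot 84 = 84$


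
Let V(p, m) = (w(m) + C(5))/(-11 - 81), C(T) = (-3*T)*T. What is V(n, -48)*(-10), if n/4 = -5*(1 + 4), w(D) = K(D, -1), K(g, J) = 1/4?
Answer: -65/8 ≈ -8.1250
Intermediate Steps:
K(g, J) = ¼
w(D) = ¼
C(T) = -3*T²
n = -100 (n = 4*(-5*(1 + 4)) = 4*(-5*5) = 4*(-25) = -100)
V(p, m) = 13/16 (V(p, m) = (¼ - 3*5²)/(-11 - 81) = (¼ - 3*25)/(-92) = (¼ - 75)*(-1/92) = -299/4*(-1/92) = 13/16)
V(n, -48)*(-10) = (13/16)*(-10) = -65/8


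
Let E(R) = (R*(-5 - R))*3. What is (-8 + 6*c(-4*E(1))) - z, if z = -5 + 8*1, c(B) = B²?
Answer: 31093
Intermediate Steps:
E(R) = 3*R*(-5 - R)
z = 3 (z = -5 + 8 = 3)
(-8 + 6*c(-4*E(1))) - z = (-8 + 6*(-(-12)*(5 + 1))²) - 1*3 = (-8 + 6*(-(-12)*6)²) - 3 = (-8 + 6*(-4*(-18))²) - 3 = (-8 + 6*72²) - 3 = (-8 + 6*5184) - 3 = (-8 + 31104) - 3 = 31096 - 3 = 31093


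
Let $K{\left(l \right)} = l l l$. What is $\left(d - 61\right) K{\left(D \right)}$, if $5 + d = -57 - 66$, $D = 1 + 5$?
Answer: $-40824$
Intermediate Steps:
$D = 6$
$K{\left(l \right)} = l^{3}$ ($K{\left(l \right)} = l^{2} l = l^{3}$)
$d = -128$ ($d = -5 - 123 = -128$)
$\left(d - 61\right) K{\left(D \right)} = \left(-128 - 61\right) 6^{3} = \left(-189\right) 216 = -40824$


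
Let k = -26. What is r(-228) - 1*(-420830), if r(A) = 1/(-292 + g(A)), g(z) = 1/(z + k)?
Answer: 31212540016/74169 ≈ 4.2083e+5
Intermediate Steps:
g(z) = 1/(-26 + z) (g(z) = 1/(z - 26) = 1/(-26 + z))
r(A) = 1/(-292 + 1/(-26 + A))
r(-228) - 1*(-420830) = (26 - 1*(-228))/(-7593 + 292*(-228)) - 1*(-420830) = (26 + 228)/(-7593 - 66576) + 420830 = 254/(-74169) + 420830 = -1/74169*254 + 420830 = -254/74169 + 420830 = 31212540016/74169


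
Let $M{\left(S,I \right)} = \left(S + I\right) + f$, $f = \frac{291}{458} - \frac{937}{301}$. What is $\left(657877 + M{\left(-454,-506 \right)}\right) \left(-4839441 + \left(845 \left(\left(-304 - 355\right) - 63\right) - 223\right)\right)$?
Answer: $- \frac{246767374086040587}{68929} \approx -3.58 \cdot 10^{12}$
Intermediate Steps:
$f = - \frac{341555}{137858}$ ($f = 291 \cdot \frac{1}{458} - \frac{937}{301} = \frac{291}{458} - \frac{937}{301} = - \frac{341555}{137858} \approx -2.4776$)
$M{\left(S,I \right)} = - \frac{341555}{137858} + I + S$ ($M{\left(S,I \right)} = \left(S + I\right) - \frac{341555}{137858} = \left(I + S\right) - \frac{341555}{137858} = - \frac{341555}{137858} + I + S$)
$\left(657877 + M{\left(-454,-506 \right)}\right) \left(-4839441 + \left(845 \left(\left(-304 - 355\right) - 63\right) - 223\right)\right) = \left(657877 - \frac{132685235}{137858}\right) \left(-4839441 + \left(845 \left(\left(-304 - 355\right) - 63\right) - 223\right)\right) = \left(657877 - \frac{132685235}{137858}\right) \left(-4839441 + \left(845 \left(-659 - 63\right) - 223\right)\right) = \frac{90560922231 \left(-4839441 + \left(845 \left(-722\right) - 223\right)\right)}{137858} = \frac{90560922231 \left(-4839441 - 610313\right)}{137858} = \frac{90560922231}{137858} \left(-5449754\right) = - \frac{246767374086040587}{68929}$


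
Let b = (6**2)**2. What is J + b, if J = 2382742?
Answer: 2384038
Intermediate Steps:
b = 1296 (b = 36**2 = 1296)
J + b = 2382742 + 1296 = 2384038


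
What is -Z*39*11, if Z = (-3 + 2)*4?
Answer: 1716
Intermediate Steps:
Z = -4 (Z = -1*4 = -4)
-Z*39*11 = -(-4*39)*11 = -(-156)*11 = -1*(-1716) = 1716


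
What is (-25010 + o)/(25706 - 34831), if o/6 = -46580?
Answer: 60898/1825 ≈ 33.369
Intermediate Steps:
o = -279480 (o = 6*(-46580) = -279480)
(-25010 + o)/(25706 - 34831) = (-25010 - 279480)/(25706 - 34831) = -304490/(-9125) = -304490*(-1/9125) = 60898/1825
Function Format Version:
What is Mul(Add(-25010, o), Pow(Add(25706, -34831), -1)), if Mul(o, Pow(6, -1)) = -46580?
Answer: Rational(60898, 1825) ≈ 33.369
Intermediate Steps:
o = -279480 (o = Mul(6, -46580) = -279480)
Mul(Add(-25010, o), Pow(Add(25706, -34831), -1)) = Mul(Add(-25010, -279480), Pow(Add(25706, -34831), -1)) = Mul(-304490, Pow(-9125, -1)) = Mul(-304490, Rational(-1, 9125)) = Rational(60898, 1825)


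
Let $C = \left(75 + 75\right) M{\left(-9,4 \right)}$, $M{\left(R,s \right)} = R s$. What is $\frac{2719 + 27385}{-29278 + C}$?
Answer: $- \frac{15052}{17339} \approx -0.8681$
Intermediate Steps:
$C = -5400$ ($C = \left(75 + 75\right) \left(\left(-9\right) 4\right) = 150 \left(-36\right) = -5400$)
$\frac{2719 + 27385}{-29278 + C} = \frac{2719 + 27385}{-29278 - 5400} = \frac{30104}{-34678} = 30104 \left(- \frac{1}{34678}\right) = - \frac{15052}{17339}$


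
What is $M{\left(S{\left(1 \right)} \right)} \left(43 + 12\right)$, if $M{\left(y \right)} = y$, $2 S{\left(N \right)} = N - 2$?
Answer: $- \frac{55}{2} \approx -27.5$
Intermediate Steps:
$S{\left(N \right)} = -1 + \frac{N}{2}$ ($S{\left(N \right)} = \frac{N - 2}{2} = \frac{-2 + N}{2} = -1 + \frac{N}{2}$)
$M{\left(S{\left(1 \right)} \right)} \left(43 + 12\right) = \left(-1 + \frac{1}{2} \cdot 1\right) \left(43 + 12\right) = \left(-1 + \frac{1}{2}\right) 55 = \left(- \frac{1}{2}\right) 55 = - \frac{55}{2}$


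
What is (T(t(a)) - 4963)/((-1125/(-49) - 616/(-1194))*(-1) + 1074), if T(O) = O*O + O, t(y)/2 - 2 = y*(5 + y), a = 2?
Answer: -114291471/30731005 ≈ -3.7191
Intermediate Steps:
t(y) = 4 + 2*y*(5 + y) (t(y) = 4 + 2*(y*(5 + y)) = 4 + 2*y*(5 + y))
T(O) = O + O² (T(O) = O² + O = O + O²)
(T(t(a)) - 4963)/((-1125/(-49) - 616/(-1194))*(-1) + 1074) = ((4 + 2*2² + 10*2)*(1 + (4 + 2*2² + 10*2)) - 4963)/((-1125/(-49) - 616/(-1194))*(-1) + 1074) = ((4 + 2*4 + 20)*(1 + (4 + 2*4 + 20)) - 4963)/((-1125*(-1/49) - 616*(-1/1194))*(-1) + 1074) = ((4 + 8 + 20)*(1 + (4 + 8 + 20)) - 4963)/((1125/49 + 308/597)*(-1) + 1074) = (32*(1 + 32) - 4963)/((686717/29253)*(-1) + 1074) = (32*33 - 4963)/(-686717/29253 + 1074) = (1056 - 4963)/(30731005/29253) = -3907*29253/30731005 = -114291471/30731005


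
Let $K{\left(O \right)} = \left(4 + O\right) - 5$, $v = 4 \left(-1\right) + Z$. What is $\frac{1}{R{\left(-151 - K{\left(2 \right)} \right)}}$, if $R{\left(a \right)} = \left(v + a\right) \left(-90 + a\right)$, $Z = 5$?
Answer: $\frac{1}{36542} \approx 2.7366 \cdot 10^{-5}$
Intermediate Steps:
$v = 1$ ($v = 4 \left(-1\right) + 5 = -4 + 5 = 1$)
$K{\left(O \right)} = -1 + O$
$R{\left(a \right)} = \left(1 + a\right) \left(-90 + a\right)$
$\frac{1}{R{\left(-151 - K{\left(2 \right)} \right)}} = \frac{1}{-90 + \left(-151 - \left(-1 + 2\right)\right)^{2} - 89 \left(-151 - \left(-1 + 2\right)\right)} = \frac{1}{-90 + \left(-151 - 1\right)^{2} - 89 \left(-151 - 1\right)} = \frac{1}{-90 + \left(-152\right)^{2} - -13528} = \frac{1}{-90 + 23104 + 13528} = \frac{1}{36542}$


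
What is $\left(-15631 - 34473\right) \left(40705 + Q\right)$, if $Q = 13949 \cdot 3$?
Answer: $-4136185408$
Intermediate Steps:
$Q = 41847$
$\left(-15631 - 34473\right) \left(40705 + Q\right) = \left(-15631 - 34473\right) \left(40705 + 41847\right) = \left(-50104\right) 82552 = -4136185408$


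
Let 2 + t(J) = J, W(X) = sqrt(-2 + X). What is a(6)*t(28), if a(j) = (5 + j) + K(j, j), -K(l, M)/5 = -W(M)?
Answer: 546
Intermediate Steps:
t(J) = -2 + J
K(l, M) = 5*sqrt(-2 + M) (K(l, M) = -(-5)*sqrt(-2 + M) = 5*sqrt(-2 + M))
a(j) = 5 + j + 5*sqrt(-2 + j) (a(j) = (5 + j) + 5*sqrt(-2 + j) = 5 + j + 5*sqrt(-2 + j))
a(6)*t(28) = (5 + 6 + 5*sqrt(-2 + 6))*(-2 + 28) = (5 + 6 + 5*sqrt(4))*26 = (5 + 6 + 5*2)*26 = (5 + 6 + 10)*26 = 21*26 = 546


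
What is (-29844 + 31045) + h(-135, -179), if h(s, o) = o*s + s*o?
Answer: 49531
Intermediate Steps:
h(s, o) = 2*o*s (h(s, o) = o*s + o*s = 2*o*s)
(-29844 + 31045) + h(-135, -179) = (-29844 + 31045) + 2*(-179)*(-135) = 1201 + 48330 = 49531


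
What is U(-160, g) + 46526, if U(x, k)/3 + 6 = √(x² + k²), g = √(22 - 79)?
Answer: 46508 + 3*√25543 ≈ 46987.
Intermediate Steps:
g = I*√57 (g = √(-57) = I*√57 ≈ 7.5498*I)
U(x, k) = -18 + 3*√(k² + x²) (U(x, k) = -18 + 3*√(x² + k²) = -18 + 3*√(k² + x²))
U(-160, g) + 46526 = (-18 + 3*√((I*√57)² + (-160)²)) + 46526 = (-18 + 3*√(-57 + 25600)) + 46526 = (-18 + 3*√25543) + 46526 = 46508 + 3*√25543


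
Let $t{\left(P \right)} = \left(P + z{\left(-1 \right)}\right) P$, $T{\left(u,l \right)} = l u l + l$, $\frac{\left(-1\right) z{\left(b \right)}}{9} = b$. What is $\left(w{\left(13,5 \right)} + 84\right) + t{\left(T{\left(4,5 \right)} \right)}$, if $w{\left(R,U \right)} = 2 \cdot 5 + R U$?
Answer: $12129$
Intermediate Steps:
$z{\left(b \right)} = - 9 b$
$w{\left(R,U \right)} = 10 + R U$
$T{\left(u,l \right)} = l + u l^{2}$ ($T{\left(u,l \right)} = u l^{2} + l = l + u l^{2}$)
$t{\left(P \right)} = P \left(9 + P\right)$ ($t{\left(P \right)} = \left(P - -9\right) P = \left(P + 9\right) P = \left(9 + P\right) P = P \left(9 + P\right)$)
$\left(w{\left(13,5 \right)} + 84\right) + t{\left(T{\left(4,5 \right)} \right)} = \left(\left(10 + 13 \cdot 5\right) + 84\right) + 5 \left(1 + 5 \cdot 4\right) \left(9 + 5 \left(1 + 5 \cdot 4\right)\right) = \left(\left(10 + 65\right) + 84\right) + 5 \left(1 + 20\right) \left(9 + 5 \left(1 + 20\right)\right) = \left(75 + 84\right) + 5 \cdot 21 \left(9 + 5 \cdot 21\right) = 159 + 105 \left(9 + 105\right) = 159 + 105 \cdot 114 = 159 + 11970 = 12129$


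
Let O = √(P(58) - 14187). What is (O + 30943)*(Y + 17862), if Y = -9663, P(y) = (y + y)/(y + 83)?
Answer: 253701657 + 30063*I*√2330871/47 ≈ 2.537e+8 + 9.7655e+5*I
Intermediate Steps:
P(y) = 2*y/(83 + y) (P(y) = (2*y)/(83 + y) = 2*y/(83 + y))
O = 11*I*√2330871/141 (O = √(2*58/(83 + 58) - 14187) = √(2*58/141 - 14187) = √(2*58*(1/141) - 14187) = √(116/141 - 14187) = √(-2000251/141) = 11*I*√2330871/141 ≈ 119.11*I)
(O + 30943)*(Y + 17862) = (11*I*√2330871/141 + 30943)*(-9663 + 17862) = (30943 + 11*I*√2330871/141)*8199 = 253701657 + 30063*I*√2330871/47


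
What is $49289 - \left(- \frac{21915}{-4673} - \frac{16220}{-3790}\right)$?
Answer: $\frac{87278235972}{1771067} \approx 49280.0$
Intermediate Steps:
$49289 - \left(- \frac{21915}{-4673} - \frac{16220}{-3790}\right) = 49289 - \left(\left(-21915\right) \left(- \frac{1}{4673}\right) - - \frac{1622}{379}\right) = 49289 - \left(\frac{21915}{4673} + \frac{1622}{379}\right) = 49289 - \frac{15885391}{1771067} = \frac{87278235972}{1771067}$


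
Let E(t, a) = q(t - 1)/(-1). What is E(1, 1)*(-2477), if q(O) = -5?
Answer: -12385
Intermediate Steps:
E(t, a) = 5 (E(t, a) = -5/(-1) = -5*(-1) = 5)
E(1, 1)*(-2477) = 5*(-2477) = -12385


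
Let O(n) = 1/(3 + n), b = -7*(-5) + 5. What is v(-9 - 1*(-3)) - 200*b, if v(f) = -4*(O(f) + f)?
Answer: -23924/3 ≈ -7974.7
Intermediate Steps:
b = 40 (b = 35 + 5 = 40)
v(f) = -4*f - 4/(3 + f) (v(f) = -4*(1/(3 + f) + f) = -4*(f + 1/(3 + f)) = -4*f - 4/(3 + f))
v(-9 - 1*(-3)) - 200*b = 4*(-1 - (-9 - 1*(-3))*(3 + (-9 - 1*(-3))))/(3 + (-9 - 1*(-3))) - 200*40 = 4*(-1 - (-9 + 3)*(3 + (-9 + 3)))/(3 + (-9 + 3)) - 8000 = 4*(-1 - 1*(-6)*(3 - 6))/(3 - 6) - 8000 = 4*(-1 - 1*(-6)*(-3))/(-3) - 8000 = 4*(-1/3)*(-1 - 18) - 8000 = 4*(-1/3)*(-19) - 8000 = 76/3 - 8000 = -23924/3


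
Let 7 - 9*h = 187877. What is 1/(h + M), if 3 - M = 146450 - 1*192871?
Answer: 9/229946 ≈ 3.9140e-5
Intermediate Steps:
h = -187870/9 (h = 7/9 - 1/9*187877 = 7/9 - 187877/9 = -187870/9 ≈ -20874.)
M = 46424 (M = 3 - (146450 - 1*192871) = 3 - (146450 - 192871) = 3 - 1*(-46421) = 3 + 46421 = 46424)
1/(h + M) = 1/(-187870/9 + 46424) = 1/(229946/9) = 9/229946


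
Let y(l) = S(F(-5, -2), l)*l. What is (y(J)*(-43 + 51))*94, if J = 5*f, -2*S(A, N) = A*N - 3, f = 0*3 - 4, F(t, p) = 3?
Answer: -473760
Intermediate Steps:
f = -4 (f = 0 - 4 = -4)
S(A, N) = 3/2 - A*N/2 (S(A, N) = -(A*N - 3)/2 = -(-3 + A*N)/2 = 3/2 - A*N/2)
J = -20 (J = 5*(-4) = -20)
y(l) = l*(3/2 - 3*l/2) (y(l) = (3/2 - ½*3*l)*l = (3/2 - 3*l/2)*l = l*(3/2 - 3*l/2))
(y(J)*(-43 + 51))*94 = (((3/2)*(-20)*(1 - 1*(-20)))*(-43 + 51))*94 = (((3/2)*(-20)*(1 + 20))*8)*94 = (((3/2)*(-20)*21)*8)*94 = -630*8*94 = -5040*94 = -473760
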